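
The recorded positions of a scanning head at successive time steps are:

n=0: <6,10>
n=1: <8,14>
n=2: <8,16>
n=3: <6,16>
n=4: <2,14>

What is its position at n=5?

<-4,10>

Successive displacements: <+2,+4>, <+0,+2>, <-2,+0>, <-4,-2> — each changes by <-2,-2>.
step 5: <2,14> + <-6,-4> → <-4,10>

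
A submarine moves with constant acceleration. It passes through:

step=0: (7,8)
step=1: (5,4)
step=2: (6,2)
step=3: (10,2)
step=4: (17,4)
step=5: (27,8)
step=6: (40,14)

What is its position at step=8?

(75,32)

First differences are (-2,-4), (+1,-2), (+4,+0), (+7,+2), (+10,+4), (+13,+6); their common second difference is (+3,+2) (constant acceleration).
step 7: (40,14) + (+16,+8) → (56,22)
step 8: (56,22) + (+19,+10) → (75,32)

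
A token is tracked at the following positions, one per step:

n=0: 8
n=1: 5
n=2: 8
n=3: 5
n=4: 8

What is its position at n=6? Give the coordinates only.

The jumps are -3, +3, -3, +3 — a geometric progression with ratio -1.
step 5: 8 − 3 → 5
step 6: 5 + 3 → 8

8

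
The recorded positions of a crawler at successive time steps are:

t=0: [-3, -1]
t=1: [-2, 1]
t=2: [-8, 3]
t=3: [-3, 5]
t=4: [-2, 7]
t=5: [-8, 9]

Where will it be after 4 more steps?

First: cycles through -3, -2, -8 every 3 steps. Step 9 lands at position 0 of the cycle → -3.
Second: linear, +2 per step → 17 at step 9.

[-3, 17]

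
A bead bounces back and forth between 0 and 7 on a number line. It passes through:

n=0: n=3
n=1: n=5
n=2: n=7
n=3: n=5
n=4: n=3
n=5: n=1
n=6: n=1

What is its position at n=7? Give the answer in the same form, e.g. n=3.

n=3

The value reflects between 0 and 7, moving 2 per step.
  step 7: 1 → 3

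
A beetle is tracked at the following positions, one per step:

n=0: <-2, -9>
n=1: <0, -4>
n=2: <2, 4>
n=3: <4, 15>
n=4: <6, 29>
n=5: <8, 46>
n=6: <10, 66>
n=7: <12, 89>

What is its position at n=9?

Taking differences between consecutive positions: <+2, +5>, <+2, +8>, <+2, +11>, <+2, +14>, <+2, +17>, <+2, +20>, <+2, +23>. These grow by <+0, +3> each step.
step 8: <12, 89> + <+2, +26> → <14, 115>
step 9: <14, 115> + <+2, +29> → <16, 144>

<16, 144>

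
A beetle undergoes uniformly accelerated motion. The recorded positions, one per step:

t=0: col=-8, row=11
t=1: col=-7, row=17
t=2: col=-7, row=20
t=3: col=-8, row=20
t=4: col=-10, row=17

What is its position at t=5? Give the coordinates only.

col=-13, row=11

Successive displacements: (+1, +6), (+0, +3), (-1, +0), (-2, -3) — each changes by (-1, -3).
step 5: col=-10, row=17 + (-3, -6) → col=-13, row=11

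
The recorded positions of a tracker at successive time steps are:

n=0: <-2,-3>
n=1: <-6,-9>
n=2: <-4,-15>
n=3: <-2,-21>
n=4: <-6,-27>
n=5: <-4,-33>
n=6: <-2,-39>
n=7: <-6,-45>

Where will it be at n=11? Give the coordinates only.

<-4,-69>

The first coordinate repeats the cycle [-2, -6, -4] with period 3; step 11 mod 3 = 2, giving -4.
The second coordinate changes by -6 each step, so at step 11 it is -3 + 11·(-6) = -69.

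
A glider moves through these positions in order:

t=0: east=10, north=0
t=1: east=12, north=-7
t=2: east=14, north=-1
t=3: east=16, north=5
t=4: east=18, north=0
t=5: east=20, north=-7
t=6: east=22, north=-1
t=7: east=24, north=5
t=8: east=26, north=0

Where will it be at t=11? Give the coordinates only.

east=32, north=5

The east coordinate changes by +2 each step, so at step 11 it is 10 + 11·(2) = 32.
The north coordinate repeats the cycle [0, -7, -1, 5] with period 4; step 11 mod 4 = 3, giving 5.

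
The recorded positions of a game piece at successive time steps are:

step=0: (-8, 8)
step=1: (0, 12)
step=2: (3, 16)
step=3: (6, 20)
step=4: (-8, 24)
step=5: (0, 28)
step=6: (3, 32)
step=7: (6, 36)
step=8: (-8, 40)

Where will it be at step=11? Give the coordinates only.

The first coordinate repeats the cycle [-8, 0, 3, 6] with period 4; step 11 mod 4 = 3, giving 6.
The second coordinate changes by +4 each step, so at step 11 it is 8 + 11·(4) = 52.

(6, 52)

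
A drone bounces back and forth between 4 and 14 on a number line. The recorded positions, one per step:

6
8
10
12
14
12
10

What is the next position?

8

The value travels 2 per step and bounces off the walls at 4 and 14.
  step 7: 10 → 8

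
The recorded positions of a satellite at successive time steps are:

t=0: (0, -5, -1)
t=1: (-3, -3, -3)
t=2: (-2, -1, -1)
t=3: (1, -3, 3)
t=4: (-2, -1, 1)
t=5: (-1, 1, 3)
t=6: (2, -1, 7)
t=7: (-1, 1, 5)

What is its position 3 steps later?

The moves between consecutive positions are (-3, +2, -2), (+1, +2, +2), (+3, -2, +4), (-3, +2, -2), (+1, +2, +2), (+3, -2, +4), (-3, +2, -2); they repeat the 3-cycle [(-3, +2, -2), (+1, +2, +2), (+3, -2, +4)].
step 8: apply (+1, +2, +2) → (0, 3, 7)
step 9: apply (+3, -2, +4) → (3, 1, 11)
step 10: apply (-3, +2, -2) → (0, 3, 9)

(0, 3, 9)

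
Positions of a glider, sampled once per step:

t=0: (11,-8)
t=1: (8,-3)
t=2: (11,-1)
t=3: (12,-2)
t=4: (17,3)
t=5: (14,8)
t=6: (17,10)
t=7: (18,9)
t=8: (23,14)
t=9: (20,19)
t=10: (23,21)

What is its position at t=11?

(24,20)

Step-to-step displacements: (-3,+5), (+3,+2), (+1,-1), (+5,+5), (-3,+5), (+3,+2), (+1,-1), (+5,+5), (-3,+5), (+3,+2) — a repeating cycle of length 4.
step 11: apply (+1,-1) → (24,20)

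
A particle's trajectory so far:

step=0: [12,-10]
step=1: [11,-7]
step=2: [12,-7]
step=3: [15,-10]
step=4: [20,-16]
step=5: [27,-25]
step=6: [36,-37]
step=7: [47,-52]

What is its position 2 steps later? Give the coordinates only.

[75,-91]

Taking differences between consecutive positions: [-1,+3], [+1,+0], [+3,-3], [+5,-6], [+7,-9], [+9,-12], [+11,-15]. These grow by [+2,-3] each step.
step 8: [47,-52] + [+13,-18] → [60,-70]
step 9: [60,-70] + [+15,-21] → [75,-91]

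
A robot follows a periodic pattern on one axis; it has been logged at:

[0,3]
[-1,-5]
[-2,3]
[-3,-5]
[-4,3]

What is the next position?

[-5,-5]

First: linear, -1 per step → -5 at step 5.
Second: cycles through 3, -5 every 2 steps. Step 5 lands at position 1 of the cycle → -5.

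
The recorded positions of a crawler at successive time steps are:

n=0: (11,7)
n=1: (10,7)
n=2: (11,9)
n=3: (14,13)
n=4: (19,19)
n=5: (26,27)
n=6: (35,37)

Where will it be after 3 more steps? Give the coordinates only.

(74,79)

Successive displacements: (-1,+0), (+1,+2), (+3,+4), (+5,+6), (+7,+8), (+9,+10) — each changes by (+2,+2).
step 7: (35,37) + (+11,+12) → (46,49)
step 8: (46,49) + (+13,+14) → (59,63)
step 9: (59,63) + (+15,+16) → (74,79)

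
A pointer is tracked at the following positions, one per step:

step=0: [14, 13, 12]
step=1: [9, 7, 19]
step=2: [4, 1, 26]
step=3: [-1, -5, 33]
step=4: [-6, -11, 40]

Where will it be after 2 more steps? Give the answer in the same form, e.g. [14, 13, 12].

[-16, -23, 54]

Each step adds [-5, -6, +7] to the position.
step 5: [-6, -11, 40] + [-5, -6, +7] → [-11, -17, 47]
step 6: [-11, -17, 47] + [-5, -6, +7] → [-16, -23, 54]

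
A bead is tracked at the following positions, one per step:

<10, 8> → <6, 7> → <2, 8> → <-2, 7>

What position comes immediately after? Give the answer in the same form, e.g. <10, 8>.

<-6, 8>

First: linear, -4 per step → -6 at step 4.
Second: cycles through 8, 7 every 2 steps. Step 4 lands at position 0 of the cycle → 8.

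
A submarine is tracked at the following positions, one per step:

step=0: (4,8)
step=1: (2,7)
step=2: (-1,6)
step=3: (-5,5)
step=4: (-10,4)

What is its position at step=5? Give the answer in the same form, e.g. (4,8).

(-16,3)

Successive displacements: (-2,-1), (-3,-1), (-4,-1), (-5,-1) — each changes by (-1,+0).
step 5: (-10,4) + (-6,-1) → (-16,3)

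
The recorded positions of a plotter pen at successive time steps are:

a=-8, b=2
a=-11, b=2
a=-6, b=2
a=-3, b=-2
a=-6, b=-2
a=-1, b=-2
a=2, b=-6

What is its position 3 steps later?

Step-to-step displacements: (-3, +0), (+5, +0), (+3, -4), (-3, +0), (+5, +0), (+3, -4) — a repeating cycle of length 3.
step 7: apply (-3, +0) → a=-1, b=-6
step 8: apply (+5, +0) → a=4, b=-6
step 9: apply (+3, -4) → a=7, b=-10

a=7, b=-10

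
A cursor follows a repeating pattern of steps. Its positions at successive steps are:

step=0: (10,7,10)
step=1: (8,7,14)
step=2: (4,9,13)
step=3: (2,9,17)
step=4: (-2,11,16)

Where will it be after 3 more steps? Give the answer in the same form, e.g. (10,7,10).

(-10,13,23)

The moves between consecutive positions are (-2,+0,+4), (-4,+2,-1), (-2,+0,+4), (-4,+2,-1); they repeat the 2-cycle [(-2,+0,+4), (-4,+2,-1)].
step 5: apply (-2,+0,+4) → (-4,11,20)
step 6: apply (-4,+2,-1) → (-8,13,19)
step 7: apply (-2,+0,+4) → (-10,13,23)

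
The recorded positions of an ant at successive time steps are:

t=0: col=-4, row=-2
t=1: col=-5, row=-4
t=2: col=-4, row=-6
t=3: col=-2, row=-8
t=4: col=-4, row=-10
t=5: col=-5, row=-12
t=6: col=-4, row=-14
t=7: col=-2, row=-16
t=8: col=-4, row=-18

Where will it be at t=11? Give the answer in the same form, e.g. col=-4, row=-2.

col=-2, row=-24

The moves between consecutive positions are (-1,-2), (+1,-2), (+2,-2), (-2,-2), (-1,-2), (+1,-2), (+2,-2), (-2,-2); they repeat the 4-cycle [(-1,-2), (+1,-2), (+2,-2), (-2,-2)].
step 9: apply (-1,-2) → col=-5, row=-20
step 10: apply (+1,-2) → col=-4, row=-22
step 11: apply (+2,-2) → col=-2, row=-24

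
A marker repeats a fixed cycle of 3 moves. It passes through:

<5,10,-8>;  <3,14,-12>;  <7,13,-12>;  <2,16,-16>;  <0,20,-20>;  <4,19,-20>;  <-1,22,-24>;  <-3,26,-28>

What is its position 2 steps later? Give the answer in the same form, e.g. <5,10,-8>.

Differencing gives <-2,+4,-4>, <+4,-1,+0>, <-5,+3,-4>, <-2,+4,-4>, <+4,-1,+0>, <-5,+3,-4>, <-2,+4,-4>. This is the pattern <-2,+4,-4>, <+4,-1,+0>, <-5,+3,-4> repeated.
step 8: apply <+4,-1,+0> → <1,25,-28>
step 9: apply <-5,+3,-4> → <-4,28,-32>

<-4,28,-32>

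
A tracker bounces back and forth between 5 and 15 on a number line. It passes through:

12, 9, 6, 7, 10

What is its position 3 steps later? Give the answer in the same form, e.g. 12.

The value reflects between 5 and 15, moving 3 per step.
  step 5: 10 → 13
  step 6: 13 → 14
  step 7: 14 → 11

11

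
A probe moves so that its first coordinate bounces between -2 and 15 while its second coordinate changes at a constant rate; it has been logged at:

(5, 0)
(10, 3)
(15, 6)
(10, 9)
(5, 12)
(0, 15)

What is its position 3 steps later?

The first coordinate reflects between -2 and 15, moving 5 per step.
  step 6: 0 → 1
  step 7: 1 → 6
  step 8: 6 → 11
The second coordinate changes by +3 each step: at step 8 it is 24.

(11, 24)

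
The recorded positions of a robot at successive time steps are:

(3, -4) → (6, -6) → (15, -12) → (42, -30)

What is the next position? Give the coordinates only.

Step-to-step displacements: (+3, -2), (+9, -6), (+27, -18); each is 3× the previous.
step 4: (42, -30) + (+81, -54) → (123, -84)

(123, -84)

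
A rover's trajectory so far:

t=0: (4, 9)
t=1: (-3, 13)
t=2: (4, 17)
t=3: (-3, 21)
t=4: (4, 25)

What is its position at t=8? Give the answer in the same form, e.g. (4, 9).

(4, 41)

First: cycles through 4, -3 every 2 steps. Step 8 lands at position 0 of the cycle → 4.
Second: linear, +4 per step → 41 at step 8.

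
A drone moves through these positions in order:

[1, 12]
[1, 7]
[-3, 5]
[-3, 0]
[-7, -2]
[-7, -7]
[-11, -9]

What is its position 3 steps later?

The moves between consecutive positions are [+0, -5], [-4, -2], [+0, -5], [-4, -2], [+0, -5], [-4, -2]; they repeat the 2-cycle [[+0, -5], [-4, -2]].
step 7: apply [+0, -5] → [-11, -14]
step 8: apply [-4, -2] → [-15, -16]
step 9: apply [+0, -5] → [-15, -21]

[-15, -21]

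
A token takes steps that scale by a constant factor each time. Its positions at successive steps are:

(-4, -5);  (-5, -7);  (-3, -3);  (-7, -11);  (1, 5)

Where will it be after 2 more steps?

(17, 37)

Step-to-step displacements: (-1, -2), (+2, +4), (-4, -8), (+8, +16); each is -2× the previous.
step 5: (1, 5) + (-16, -32) → (-15, -27)
step 6: (-15, -27) + (+32, +64) → (17, 37)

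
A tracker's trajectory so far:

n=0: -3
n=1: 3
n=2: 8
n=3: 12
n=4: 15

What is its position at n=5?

Taking differences between consecutive positions: +6, +5, +4, +3. These grow by -1 each step.
step 5: 15 + 2 → 17

17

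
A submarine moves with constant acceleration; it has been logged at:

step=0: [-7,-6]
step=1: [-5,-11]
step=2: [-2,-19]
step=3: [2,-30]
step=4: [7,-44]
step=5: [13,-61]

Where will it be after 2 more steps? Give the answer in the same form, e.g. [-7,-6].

Taking differences between consecutive positions: [+2,-5], [+3,-8], [+4,-11], [+5,-14], [+6,-17]. These grow by [+1,-3] each step.
step 6: [13,-61] + [+7,-20] → [20,-81]
step 7: [20,-81] + [+8,-23] → [28,-104]

[28,-104]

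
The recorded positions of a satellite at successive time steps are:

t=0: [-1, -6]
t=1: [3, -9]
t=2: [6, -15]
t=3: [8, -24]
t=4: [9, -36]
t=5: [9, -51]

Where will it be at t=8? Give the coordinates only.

[3, -114]

Taking differences between consecutive positions: [+4, -3], [+3, -6], [+2, -9], [+1, -12], [+0, -15]. These grow by [-1, -3] each step.
step 6: [9, -51] + [-1, -18] → [8, -69]
step 7: [8, -69] + [-2, -21] → [6, -90]
step 8: [6, -90] + [-3, -24] → [3, -114]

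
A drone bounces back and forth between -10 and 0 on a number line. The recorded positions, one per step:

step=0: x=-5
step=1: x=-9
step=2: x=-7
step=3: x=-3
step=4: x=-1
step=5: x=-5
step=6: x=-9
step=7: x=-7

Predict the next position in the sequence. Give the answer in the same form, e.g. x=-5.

x=-3

The value reflects between -10 and 0, moving 4 per step.
  step 8: -7 → -3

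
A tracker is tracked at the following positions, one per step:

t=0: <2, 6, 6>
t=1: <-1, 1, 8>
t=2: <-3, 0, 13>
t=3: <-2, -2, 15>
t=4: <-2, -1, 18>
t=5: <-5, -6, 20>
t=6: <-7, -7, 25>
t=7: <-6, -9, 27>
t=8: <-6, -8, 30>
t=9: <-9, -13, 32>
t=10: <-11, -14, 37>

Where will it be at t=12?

<-10, -15, 42>

Differencing gives <-3, -5, +2>, <-2, -1, +5>, <+1, -2, +2>, <+0, +1, +3>, <-3, -5, +2>, <-2, -1, +5>, <+1, -2, +2>, <+0, +1, +3>, <-3, -5, +2>, <-2, -1, +5>. This is the pattern <-3, -5, +2>, <-2, -1, +5>, <+1, -2, +2>, <+0, +1, +3> repeated.
step 11: apply <+1, -2, +2> → <-10, -16, 39>
step 12: apply <+0, +1, +3> → <-10, -15, 42>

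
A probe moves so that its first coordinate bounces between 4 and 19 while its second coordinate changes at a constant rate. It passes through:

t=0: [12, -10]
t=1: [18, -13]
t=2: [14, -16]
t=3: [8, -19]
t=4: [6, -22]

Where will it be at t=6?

The first coordinate reflects between 4 and 19, moving 6 per step.
  step 5: 6 → 12
  step 6: 12 → 18
The second coordinate changes by -3 each step: at step 6 it is -28.

[18, -28]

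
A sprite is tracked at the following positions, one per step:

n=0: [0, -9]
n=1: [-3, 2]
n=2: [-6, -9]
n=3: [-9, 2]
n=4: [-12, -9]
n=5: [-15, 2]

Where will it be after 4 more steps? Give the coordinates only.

[-27, 2]

The first coordinate changes by -3 each step, so at step 9 it is 0 + 9·(-3) = -27.
The second coordinate repeats the cycle [-9, 2] with period 2; step 9 mod 2 = 1, giving 2.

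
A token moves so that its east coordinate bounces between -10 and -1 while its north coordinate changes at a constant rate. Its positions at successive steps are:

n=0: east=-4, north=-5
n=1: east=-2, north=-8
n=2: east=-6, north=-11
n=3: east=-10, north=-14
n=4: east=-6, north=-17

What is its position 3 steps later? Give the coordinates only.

The east coordinate reflects between -10 and -1, moving 4 per step.
  step 5: -6 → -2
  step 6: -2 → -4
  step 7: -4 → -8
The north coordinate changes by -3 each step: at step 7 it is -26.

east=-8, north=-26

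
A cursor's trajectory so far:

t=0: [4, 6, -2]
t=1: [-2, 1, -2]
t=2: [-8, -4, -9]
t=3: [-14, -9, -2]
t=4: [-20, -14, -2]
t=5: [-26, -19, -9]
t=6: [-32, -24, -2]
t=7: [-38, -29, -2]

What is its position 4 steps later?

[-62, -49, -9]

First: linear, -6 per step → -62 at step 11.
Second: linear, -5 per step → -49 at step 11.
Third: cycles through -2, -2, -9 every 3 steps. Step 11 lands at position 2 of the cycle → -9.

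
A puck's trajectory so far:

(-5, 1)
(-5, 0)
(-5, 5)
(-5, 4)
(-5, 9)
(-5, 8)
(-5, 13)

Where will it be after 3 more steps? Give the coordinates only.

(-5, 16)

Step-to-step displacements: (+0, -1), (+0, +5), (+0, -1), (+0, +5), (+0, -1), (+0, +5) — a repeating cycle of length 2.
step 7: apply (+0, -1) → (-5, 12)
step 8: apply (+0, +5) → (-5, 17)
step 9: apply (+0, -1) → (-5, 16)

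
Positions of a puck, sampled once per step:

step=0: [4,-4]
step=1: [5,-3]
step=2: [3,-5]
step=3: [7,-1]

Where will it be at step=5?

Consecutive displacements [+1,+1], [-2,-2], [+4,+4] scale by a factor of -2 each step.
step 4: [7,-1] + [-8,-8] → [-1,-9]
step 5: [-1,-9] + [+16,+16] → [15,7]

[15,7]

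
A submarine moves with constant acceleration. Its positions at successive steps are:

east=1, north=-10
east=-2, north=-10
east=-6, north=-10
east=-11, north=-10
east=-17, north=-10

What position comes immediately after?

First differences are (-3,+0), (-4,+0), (-5,+0), (-6,+0); their common second difference is (-1,+0) (constant acceleration).
step 5: east=-17, north=-10 + (-7,+0) → east=-24, north=-10

east=-24, north=-10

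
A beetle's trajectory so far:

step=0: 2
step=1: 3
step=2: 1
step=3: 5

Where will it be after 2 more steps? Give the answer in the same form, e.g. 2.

13

Consecutive displacements +1, -2, +4 scale by a factor of -2 each step.
step 4: 5 − 8 → -3
step 5: -3 + 16 → 13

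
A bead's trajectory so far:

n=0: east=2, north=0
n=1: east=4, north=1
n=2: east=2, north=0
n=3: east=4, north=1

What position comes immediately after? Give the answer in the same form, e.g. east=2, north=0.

east=2, north=0

Step-to-step displacements: (+2, +1), (-2, -1), (+2, +1); each is -1× the previous.
step 4: east=4, north=1 + (-2, -1) → east=2, north=0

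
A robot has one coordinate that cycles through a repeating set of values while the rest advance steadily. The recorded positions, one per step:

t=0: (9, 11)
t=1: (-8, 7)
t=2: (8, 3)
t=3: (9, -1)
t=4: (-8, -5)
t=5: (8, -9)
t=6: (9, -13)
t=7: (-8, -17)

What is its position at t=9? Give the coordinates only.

The first coordinate repeats the cycle [9, -8, 8] with period 3; step 9 mod 3 = 0, giving 9.
The second coordinate changes by -4 each step, so at step 9 it is 11 + 9·(-4) = -25.

(9, -25)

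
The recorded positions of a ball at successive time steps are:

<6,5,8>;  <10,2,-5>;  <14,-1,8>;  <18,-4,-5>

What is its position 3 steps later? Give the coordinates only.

The first coordinate changes by +4 each step, so at step 6 it is 6 + 6·(4) = 30.
The second coordinate changes by -3 each step, so at step 6 it is 5 + 6·(-3) = -13.
The third coordinate repeats the cycle [8, -5] with period 2; step 6 mod 2 = 0, giving 8.

<30,-13,8>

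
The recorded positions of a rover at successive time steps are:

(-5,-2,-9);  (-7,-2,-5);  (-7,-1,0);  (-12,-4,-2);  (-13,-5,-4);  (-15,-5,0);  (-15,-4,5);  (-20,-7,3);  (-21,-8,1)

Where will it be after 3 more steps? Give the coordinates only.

(-28,-10,8)

Differencing gives (-2,+0,+4), (+0,+1,+5), (-5,-3,-2), (-1,-1,-2), (-2,+0,+4), (+0,+1,+5), (-5,-3,-2), (-1,-1,-2). This is the pattern (-2,+0,+4), (+0,+1,+5), (-5,-3,-2), (-1,-1,-2) repeated.
step 9: apply (-2,+0,+4) → (-23,-8,5)
step 10: apply (+0,+1,+5) → (-23,-7,10)
step 11: apply (-5,-3,-2) → (-28,-10,8)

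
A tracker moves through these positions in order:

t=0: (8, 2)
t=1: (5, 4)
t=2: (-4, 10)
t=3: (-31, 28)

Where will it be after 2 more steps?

The jumps are (-3, +2), (-9, +6), (-27, +18) — a geometric progression with ratio 3.
step 4: (-31, 28) + (-81, +54) → (-112, 82)
step 5: (-112, 82) + (-243, +162) → (-355, 244)

(-355, 244)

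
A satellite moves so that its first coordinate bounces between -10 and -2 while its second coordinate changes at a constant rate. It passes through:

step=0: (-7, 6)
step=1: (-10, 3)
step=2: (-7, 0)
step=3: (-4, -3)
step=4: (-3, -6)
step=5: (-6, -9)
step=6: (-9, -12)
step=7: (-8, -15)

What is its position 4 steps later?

(-8, -27)

The first coordinate travels 3 per step and bounces off the walls at -10 and -2.
  step 8: -8 → -5
  step 9: -5 → -2
  step 10: -2 → -5
  step 11: -5 → -8
The second coordinate changes by -3 each step: at step 11 it is -27.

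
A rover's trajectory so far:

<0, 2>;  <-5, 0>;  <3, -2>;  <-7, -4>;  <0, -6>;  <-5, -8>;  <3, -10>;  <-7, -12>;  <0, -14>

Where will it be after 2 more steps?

<3, -18>

First: cycles through 0, -5, 3, -7 every 4 steps. Step 10 lands at position 2 of the cycle → 3.
Second: linear, -2 per step → -18 at step 10.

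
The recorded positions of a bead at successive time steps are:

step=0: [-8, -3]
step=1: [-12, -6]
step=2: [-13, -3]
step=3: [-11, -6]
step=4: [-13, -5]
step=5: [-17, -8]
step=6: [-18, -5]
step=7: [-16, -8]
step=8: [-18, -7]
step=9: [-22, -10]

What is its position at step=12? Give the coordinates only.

[-23, -9]

Step-to-step displacements: [-4, -3], [-1, +3], [+2, -3], [-2, +1], [-4, -3], [-1, +3], [+2, -3], [-2, +1], [-4, -3] — a repeating cycle of length 4.
step 10: apply [-1, +3] → [-23, -7]
step 11: apply [+2, -3] → [-21, -10]
step 12: apply [-2, +1] → [-23, -9]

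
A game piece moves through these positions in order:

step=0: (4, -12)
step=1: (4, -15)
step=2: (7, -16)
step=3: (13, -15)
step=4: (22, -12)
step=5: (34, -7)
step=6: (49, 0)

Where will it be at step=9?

Taking differences between consecutive positions: (+0, -3), (+3, -1), (+6, +1), (+9, +3), (+12, +5), (+15, +7). These grow by (+3, +2) each step.
step 7: (49, 0) + (+18, +9) → (67, 9)
step 8: (67, 9) + (+21, +11) → (88, 20)
step 9: (88, 20) + (+24, +13) → (112, 33)

(112, 33)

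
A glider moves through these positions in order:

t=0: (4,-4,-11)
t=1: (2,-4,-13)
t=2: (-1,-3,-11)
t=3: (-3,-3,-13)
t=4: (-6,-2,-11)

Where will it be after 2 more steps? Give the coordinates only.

Differencing gives (-2,+0,-2), (-3,+1,+2), (-2,+0,-2), (-3,+1,+2). This is the pattern (-2,+0,-2), (-3,+1,+2) repeated.
step 5: apply (-2,+0,-2) → (-8,-2,-13)
step 6: apply (-3,+1,+2) → (-11,-1,-11)

(-11,-1,-11)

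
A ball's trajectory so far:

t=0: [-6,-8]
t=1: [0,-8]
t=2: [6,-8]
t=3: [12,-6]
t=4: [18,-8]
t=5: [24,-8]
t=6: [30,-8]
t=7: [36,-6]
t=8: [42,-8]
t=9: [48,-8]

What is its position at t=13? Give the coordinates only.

[72,-8]

The first coordinate changes by +6 each step, so at step 13 it is -6 + 13·(6) = 72.
The second coordinate repeats the cycle [-8, -8, -8, -6] with period 4; step 13 mod 4 = 1, giving -8.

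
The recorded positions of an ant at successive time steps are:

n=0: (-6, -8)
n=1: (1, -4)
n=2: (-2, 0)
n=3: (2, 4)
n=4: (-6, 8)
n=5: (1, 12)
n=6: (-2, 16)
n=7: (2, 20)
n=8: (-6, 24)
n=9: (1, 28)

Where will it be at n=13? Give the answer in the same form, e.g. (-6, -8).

(1, 44)

The first coordinate repeats the cycle [-6, 1, -2, 2] with period 4; step 13 mod 4 = 1, giving 1.
The second coordinate changes by +4 each step, so at step 13 it is -8 + 13·(4) = 44.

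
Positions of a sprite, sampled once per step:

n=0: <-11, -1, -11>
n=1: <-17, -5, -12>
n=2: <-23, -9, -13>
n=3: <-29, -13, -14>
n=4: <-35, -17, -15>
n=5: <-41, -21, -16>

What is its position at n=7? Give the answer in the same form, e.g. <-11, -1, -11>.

<-53, -29, -18>

Each step adds <-6, -4, -1> to the position.
step 6: <-41, -21, -16> + <-6, -4, -1> → <-47, -25, -17>
step 7: <-47, -25, -17> + <-6, -4, -1> → <-53, -29, -18>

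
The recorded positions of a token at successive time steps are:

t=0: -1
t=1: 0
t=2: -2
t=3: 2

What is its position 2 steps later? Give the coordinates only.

The jumps are +1, -2, +4 — a geometric progression with ratio -2.
step 4: 2 − 8 → -6
step 5: -6 + 16 → 10

10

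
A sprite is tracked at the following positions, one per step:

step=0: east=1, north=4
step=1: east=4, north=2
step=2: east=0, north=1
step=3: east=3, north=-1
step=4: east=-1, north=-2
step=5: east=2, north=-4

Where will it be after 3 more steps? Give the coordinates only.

Differencing gives (+3, -2), (-4, -1), (+3, -2), (-4, -1), (+3, -2). This is the pattern (+3, -2), (-4, -1) repeated.
step 6: apply (-4, -1) → east=-2, north=-5
step 7: apply (+3, -2) → east=1, north=-7
step 8: apply (-4, -1) → east=-3, north=-8

east=-3, north=-8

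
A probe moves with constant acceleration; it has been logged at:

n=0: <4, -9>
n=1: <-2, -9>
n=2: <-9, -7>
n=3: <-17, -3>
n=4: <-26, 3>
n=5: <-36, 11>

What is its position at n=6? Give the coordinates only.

<-47, 21>

Taking differences between consecutive positions: <-6, +0>, <-7, +2>, <-8, +4>, <-9, +6>, <-10, +8>. These grow by <-1, +2> each step.
step 6: <-36, 11> + <-11, +10> → <-47, 21>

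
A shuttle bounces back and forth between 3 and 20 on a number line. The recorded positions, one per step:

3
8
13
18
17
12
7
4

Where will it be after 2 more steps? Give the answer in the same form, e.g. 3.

The value reflects between 3 and 20, moving 5 per step.
  step 8: 4 → 9
  step 9: 9 → 14

14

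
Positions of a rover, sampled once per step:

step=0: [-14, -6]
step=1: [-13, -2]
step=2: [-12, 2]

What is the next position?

The position changes by [+1, +4] every step.
step 3: [-12, 2] + [+1, +4] → [-11, 6]

[-11, 6]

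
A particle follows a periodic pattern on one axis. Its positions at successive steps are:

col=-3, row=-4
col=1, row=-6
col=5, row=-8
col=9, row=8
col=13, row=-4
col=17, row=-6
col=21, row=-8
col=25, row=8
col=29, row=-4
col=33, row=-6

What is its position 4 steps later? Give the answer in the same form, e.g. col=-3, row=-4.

The col coordinate changes by +4 each step, so at step 13 it is -3 + 13·(4) = 49.
The row coordinate repeats the cycle [-4, -6, -8, 8] with period 4; step 13 mod 4 = 1, giving -6.

col=49, row=-6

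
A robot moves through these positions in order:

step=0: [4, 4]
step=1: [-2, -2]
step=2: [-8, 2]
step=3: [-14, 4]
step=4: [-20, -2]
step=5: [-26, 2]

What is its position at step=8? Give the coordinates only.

The first coordinate changes by -6 each step, so at step 8 it is 4 + 8·(-6) = -44.
The second coordinate repeats the cycle [4, -2, 2] with period 3; step 8 mod 3 = 2, giving 2.

[-44, 2]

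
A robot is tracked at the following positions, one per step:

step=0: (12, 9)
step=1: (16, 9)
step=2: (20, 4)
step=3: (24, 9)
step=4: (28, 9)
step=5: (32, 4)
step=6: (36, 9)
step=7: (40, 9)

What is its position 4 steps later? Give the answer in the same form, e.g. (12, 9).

The first coordinate changes by +4 each step, so at step 11 it is 12 + 11·(4) = 56.
The second coordinate repeats the cycle [9, 9, 4] with period 3; step 11 mod 3 = 2, giving 4.

(56, 4)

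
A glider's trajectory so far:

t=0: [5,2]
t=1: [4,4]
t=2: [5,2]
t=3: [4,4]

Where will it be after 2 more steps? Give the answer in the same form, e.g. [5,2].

[4,4]

Step-to-step displacements: [-1,+2], [+1,-2], [-1,+2]; each is -1× the previous.
step 4: [4,4] + [+1,-2] → [5,2]
step 5: [5,2] + [-1,+2] → [4,4]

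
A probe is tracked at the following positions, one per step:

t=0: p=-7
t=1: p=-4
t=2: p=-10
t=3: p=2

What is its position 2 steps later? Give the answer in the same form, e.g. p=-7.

p=26

The jumps are +3, -6, +12 — a geometric progression with ratio -2.
step 4: 2 − 24 → p=-22
step 5: -22 + 48 → p=26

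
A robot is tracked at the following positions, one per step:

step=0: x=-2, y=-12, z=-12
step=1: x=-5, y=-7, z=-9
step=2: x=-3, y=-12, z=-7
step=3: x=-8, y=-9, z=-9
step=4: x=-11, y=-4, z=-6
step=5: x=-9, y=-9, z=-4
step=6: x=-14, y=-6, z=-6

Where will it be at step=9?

x=-20, y=-3, z=-3

Differencing gives (-3, +5, +3), (+2, -5, +2), (-5, +3, -2), (-3, +5, +3), (+2, -5, +2), (-5, +3, -2). This is the pattern (-3, +5, +3), (+2, -5, +2), (-5, +3, -2) repeated.
step 7: apply (-3, +5, +3) → x=-17, y=-1, z=-3
step 8: apply (+2, -5, +2) → x=-15, y=-6, z=-1
step 9: apply (-5, +3, -2) → x=-20, y=-3, z=-3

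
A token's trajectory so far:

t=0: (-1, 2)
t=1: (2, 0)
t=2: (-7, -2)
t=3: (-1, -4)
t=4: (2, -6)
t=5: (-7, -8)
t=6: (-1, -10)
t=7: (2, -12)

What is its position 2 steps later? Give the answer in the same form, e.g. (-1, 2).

(-1, -16)

First: cycles through -1, 2, -7 every 3 steps. Step 9 lands at position 0 of the cycle → -1.
Second: linear, -2 per step → -16 at step 9.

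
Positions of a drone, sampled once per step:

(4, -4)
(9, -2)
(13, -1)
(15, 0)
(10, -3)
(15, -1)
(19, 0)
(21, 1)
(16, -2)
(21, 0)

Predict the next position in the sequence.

Differencing gives (+5, +2), (+4, +1), (+2, +1), (-5, -3), (+5, +2), (+4, +1), (+2, +1), (-5, -3), (+5, +2). This is the pattern (+5, +2), (+4, +1), (+2, +1), (-5, -3) repeated.
step 10: apply (+4, +1) → (25, 1)

(25, 1)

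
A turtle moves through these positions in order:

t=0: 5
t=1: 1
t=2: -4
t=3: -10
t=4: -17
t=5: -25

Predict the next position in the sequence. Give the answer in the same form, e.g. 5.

-34

Taking differences between consecutive positions: -4, -5, -6, -7, -8. These grow by -1 each step.
step 6: -25 − 9 → -34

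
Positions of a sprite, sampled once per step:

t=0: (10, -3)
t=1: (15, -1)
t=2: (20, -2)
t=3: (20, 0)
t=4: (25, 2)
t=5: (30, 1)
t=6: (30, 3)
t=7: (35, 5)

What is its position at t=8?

(40, 4)

The moves between consecutive positions are (+5, +2), (+5, -1), (+0, +2), (+5, +2), (+5, -1), (+0, +2), (+5, +2); they repeat the 3-cycle [(+5, +2), (+5, -1), (+0, +2)].
step 8: apply (+5, -1) → (40, 4)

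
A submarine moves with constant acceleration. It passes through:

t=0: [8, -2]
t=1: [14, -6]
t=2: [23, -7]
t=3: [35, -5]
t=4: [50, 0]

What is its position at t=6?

Taking differences between consecutive positions: [+6, -4], [+9, -1], [+12, +2], [+15, +5]. These grow by [+3, +3] each step.
step 5: [50, 0] + [+18, +8] → [68, 8]
step 6: [68, 8] + [+21, +11] → [89, 19]

[89, 19]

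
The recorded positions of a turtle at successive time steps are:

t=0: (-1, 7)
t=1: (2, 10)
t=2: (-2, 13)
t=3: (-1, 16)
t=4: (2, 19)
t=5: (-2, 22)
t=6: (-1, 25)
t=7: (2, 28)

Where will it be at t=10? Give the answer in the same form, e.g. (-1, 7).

First: cycles through -1, 2, -2 every 3 steps. Step 10 lands at position 1 of the cycle → 2.
Second: linear, +3 per step → 37 at step 10.

(2, 37)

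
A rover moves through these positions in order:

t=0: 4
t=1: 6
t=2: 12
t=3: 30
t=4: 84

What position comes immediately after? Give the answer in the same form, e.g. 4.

246

The jumps are +2, +6, +18, +54 — a geometric progression with ratio 3.
step 5: 84 + 162 → 246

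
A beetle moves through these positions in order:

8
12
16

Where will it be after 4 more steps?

32

Each step adds +4 to the position.
step 3: 16 + 4 → 20
step 4: 20 + 4 → 24
step 5: 24 + 4 → 28
step 6: 28 + 4 → 32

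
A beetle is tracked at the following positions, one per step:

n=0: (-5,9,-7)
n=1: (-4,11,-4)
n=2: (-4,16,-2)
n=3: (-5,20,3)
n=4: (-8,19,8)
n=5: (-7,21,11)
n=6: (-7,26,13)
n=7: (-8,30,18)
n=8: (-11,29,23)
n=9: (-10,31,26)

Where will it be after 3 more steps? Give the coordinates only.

(-14,39,38)

The moves between consecutive positions are (+1,+2,+3), (+0,+5,+2), (-1,+4,+5), (-3,-1,+5), (+1,+2,+3), (+0,+5,+2), (-1,+4,+5), (-3,-1,+5), (+1,+2,+3); they repeat the 4-cycle [(+1,+2,+3), (+0,+5,+2), (-1,+4,+5), (-3,-1,+5)].
step 10: apply (+0,+5,+2) → (-10,36,28)
step 11: apply (-1,+4,+5) → (-11,40,33)
step 12: apply (-3,-1,+5) → (-14,39,38)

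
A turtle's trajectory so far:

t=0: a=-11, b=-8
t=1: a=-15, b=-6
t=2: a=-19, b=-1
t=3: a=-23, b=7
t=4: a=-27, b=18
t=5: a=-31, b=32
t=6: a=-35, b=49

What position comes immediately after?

First differences are (-4, +2), (-4, +5), (-4, +8), (-4, +11), (-4, +14), (-4, +17); their common second difference is (+0, +3) (constant acceleration).
step 7: a=-35, b=49 + (-4, +20) → a=-39, b=69

a=-39, b=69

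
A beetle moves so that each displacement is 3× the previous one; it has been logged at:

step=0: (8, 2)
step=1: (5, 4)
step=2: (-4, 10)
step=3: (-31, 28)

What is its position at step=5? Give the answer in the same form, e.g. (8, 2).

(-355, 244)

Step-to-step displacements: (-3, +2), (-9, +6), (-27, +18); each is 3× the previous.
step 4: (-31, 28) + (-81, +54) → (-112, 82)
step 5: (-112, 82) + (-243, +162) → (-355, 244)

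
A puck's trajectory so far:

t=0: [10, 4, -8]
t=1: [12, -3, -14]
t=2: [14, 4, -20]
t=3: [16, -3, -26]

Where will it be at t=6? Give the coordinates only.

The first coordinate changes by +2 each step, so at step 6 it is 10 + 6·(2) = 22.
The second coordinate repeats the cycle [4, -3] with period 2; step 6 mod 2 = 0, giving 4.
The third coordinate changes by -6 each step, so at step 6 it is -8 + 6·(-6) = -44.

[22, 4, -44]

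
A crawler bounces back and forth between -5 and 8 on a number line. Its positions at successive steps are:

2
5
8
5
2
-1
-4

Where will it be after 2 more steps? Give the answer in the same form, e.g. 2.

0

The value reflects between -5 and 8, moving 3 per step.
  step 7: -4 → -3
  step 8: -3 → 0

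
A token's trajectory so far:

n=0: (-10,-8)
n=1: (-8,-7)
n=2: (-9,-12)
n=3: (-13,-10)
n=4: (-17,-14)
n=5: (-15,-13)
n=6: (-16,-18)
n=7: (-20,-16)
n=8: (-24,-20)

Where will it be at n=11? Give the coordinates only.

(-27,-22)

Step-to-step displacements: (+2,+1), (-1,-5), (-4,+2), (-4,-4), (+2,+1), (-1,-5), (-4,+2), (-4,-4) — a repeating cycle of length 4.
step 9: apply (+2,+1) → (-22,-19)
step 10: apply (-1,-5) → (-23,-24)
step 11: apply (-4,+2) → (-27,-22)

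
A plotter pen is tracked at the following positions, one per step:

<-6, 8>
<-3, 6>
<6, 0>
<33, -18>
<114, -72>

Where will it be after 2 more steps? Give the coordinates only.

<1086, -720>

Consecutive displacements <+3, -2>, <+9, -6>, <+27, -18>, <+81, -54> scale by a factor of 3 each step.
step 5: <114, -72> + <+243, -162> → <357, -234>
step 6: <357, -234> + <+729, -486> → <1086, -720>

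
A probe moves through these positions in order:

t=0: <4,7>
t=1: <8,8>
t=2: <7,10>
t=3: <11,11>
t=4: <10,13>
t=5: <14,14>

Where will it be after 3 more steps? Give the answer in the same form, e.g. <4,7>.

Step-to-step displacements: <+4,+1>, <-1,+2>, <+4,+1>, <-1,+2>, <+4,+1> — a repeating cycle of length 2.
step 6: apply <-1,+2> → <13,16>
step 7: apply <+4,+1> → <17,17>
step 8: apply <-1,+2> → <16,19>

<16,19>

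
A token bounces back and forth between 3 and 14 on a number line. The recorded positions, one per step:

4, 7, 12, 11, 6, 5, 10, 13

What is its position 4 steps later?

The value reflects between 3 and 14, moving 5 per step.
  step 8: 13 → 8
  step 9: 8 → 3
  step 10: 3 → 8
  step 11: 8 → 13

13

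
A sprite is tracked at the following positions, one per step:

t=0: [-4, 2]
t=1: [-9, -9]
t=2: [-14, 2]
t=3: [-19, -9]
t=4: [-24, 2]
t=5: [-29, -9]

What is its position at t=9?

[-49, -9]

First: linear, -5 per step → -49 at step 9.
Second: cycles through 2, -9 every 2 steps. Step 9 lands at position 1 of the cycle → -9.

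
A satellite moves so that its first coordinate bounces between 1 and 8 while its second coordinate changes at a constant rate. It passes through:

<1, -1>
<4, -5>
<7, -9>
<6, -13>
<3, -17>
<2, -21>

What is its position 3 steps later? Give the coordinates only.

<5, -33>

The first coordinate travels 3 per step and bounces off the walls at 1 and 8.
  step 6: 2 → 5
  step 7: 5 → 8
  step 8: 8 → 5
The second coordinate changes by -4 each step: at step 8 it is -33.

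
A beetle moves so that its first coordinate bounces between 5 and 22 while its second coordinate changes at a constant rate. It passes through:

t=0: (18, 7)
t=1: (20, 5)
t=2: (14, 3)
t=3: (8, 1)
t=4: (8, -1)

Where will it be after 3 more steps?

The first coordinate travels 6 per step and bounces off the walls at 5 and 22.
  step 5: 8 → 14
  step 6: 14 → 20
  step 7: 20 → 18
The second coordinate changes by -2 each step: at step 7 it is -7.

(18, -7)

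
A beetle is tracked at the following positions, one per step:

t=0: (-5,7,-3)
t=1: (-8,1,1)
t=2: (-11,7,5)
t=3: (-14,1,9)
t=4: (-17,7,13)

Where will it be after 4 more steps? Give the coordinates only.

(-29,7,29)

The first coordinate changes by -3 each step, so at step 8 it is -5 + 8·(-3) = -29.
The second coordinate repeats the cycle [7, 1] with period 2; step 8 mod 2 = 0, giving 7.
The third coordinate changes by +4 each step, so at step 8 it is -3 + 8·(4) = 29.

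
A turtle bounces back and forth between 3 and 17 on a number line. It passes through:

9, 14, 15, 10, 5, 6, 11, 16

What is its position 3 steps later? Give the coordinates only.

3

The value reflects between 3 and 17, moving 5 per step.
  step 8: 16 → 13
  step 9: 13 → 8
  step 10: 8 → 3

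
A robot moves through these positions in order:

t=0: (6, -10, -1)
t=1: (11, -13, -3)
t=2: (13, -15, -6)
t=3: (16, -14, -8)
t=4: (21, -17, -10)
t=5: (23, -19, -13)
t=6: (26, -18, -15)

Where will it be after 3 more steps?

(36, -22, -22)

The moves between consecutive positions are (+5, -3, -2), (+2, -2, -3), (+3, +1, -2), (+5, -3, -2), (+2, -2, -3), (+3, +1, -2); they repeat the 3-cycle [(+5, -3, -2), (+2, -2, -3), (+3, +1, -2)].
step 7: apply (+5, -3, -2) → (31, -21, -17)
step 8: apply (+2, -2, -3) → (33, -23, -20)
step 9: apply (+3, +1, -2) → (36, -22, -22)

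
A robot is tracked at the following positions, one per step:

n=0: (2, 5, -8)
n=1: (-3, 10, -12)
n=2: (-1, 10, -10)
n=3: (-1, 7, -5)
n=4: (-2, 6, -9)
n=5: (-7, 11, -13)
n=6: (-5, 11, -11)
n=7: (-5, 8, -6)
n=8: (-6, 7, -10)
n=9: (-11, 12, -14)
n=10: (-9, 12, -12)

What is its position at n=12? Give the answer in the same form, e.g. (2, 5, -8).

(-10, 8, -11)

Step-to-step displacements: (-5, +5, -4), (+2, +0, +2), (+0, -3, +5), (-1, -1, -4), (-5, +5, -4), (+2, +0, +2), (+0, -3, +5), (-1, -1, -4), (-5, +5, -4), (+2, +0, +2) — a repeating cycle of length 4.
step 11: apply (+0, -3, +5) → (-9, 9, -7)
step 12: apply (-1, -1, -4) → (-10, 8, -11)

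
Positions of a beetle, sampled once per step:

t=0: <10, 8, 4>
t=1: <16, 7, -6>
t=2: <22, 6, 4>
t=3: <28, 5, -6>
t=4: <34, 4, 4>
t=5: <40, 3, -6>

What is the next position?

First: linear, +6 per step → 46 at step 6.
Second: linear, -1 per step → 2 at step 6.
Third: cycles through 4, -6 every 2 steps. Step 6 lands at position 0 of the cycle → 4.

<46, 2, 4>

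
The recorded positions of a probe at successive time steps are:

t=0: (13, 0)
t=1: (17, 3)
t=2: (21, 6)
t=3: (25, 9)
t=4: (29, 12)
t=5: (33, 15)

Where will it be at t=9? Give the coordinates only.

(49, 27)

The position changes by (+4, +3) every step.
step 6: (33, 15) + (+4, +3) → (37, 18)
step 7: (37, 18) + (+4, +3) → (41, 21)
step 8: (41, 21) + (+4, +3) → (45, 24)
step 9: (45, 24) + (+4, +3) → (49, 27)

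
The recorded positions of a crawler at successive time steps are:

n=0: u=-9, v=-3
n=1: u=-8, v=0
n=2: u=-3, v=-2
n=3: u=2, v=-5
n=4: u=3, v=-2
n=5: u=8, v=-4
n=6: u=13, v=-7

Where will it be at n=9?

u=24, v=-9

Differencing gives (+1,+3), (+5,-2), (+5,-3), (+1,+3), (+5,-2), (+5,-3). This is the pattern (+1,+3), (+5,-2), (+5,-3) repeated.
step 7: apply (+1,+3) → u=14, v=-4
step 8: apply (+5,-2) → u=19, v=-6
step 9: apply (+5,-3) → u=24, v=-9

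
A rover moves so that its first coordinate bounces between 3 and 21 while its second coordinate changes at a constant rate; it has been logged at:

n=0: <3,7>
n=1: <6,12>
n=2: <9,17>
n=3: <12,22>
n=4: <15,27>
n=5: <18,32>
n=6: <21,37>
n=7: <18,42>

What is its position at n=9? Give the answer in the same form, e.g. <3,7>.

The first coordinate travels 3 per step and bounces off the walls at 3 and 21.
  step 8: 18 → 15
  step 9: 15 → 12
The second coordinate changes by +5 each step: at step 9 it is 52.

<12,52>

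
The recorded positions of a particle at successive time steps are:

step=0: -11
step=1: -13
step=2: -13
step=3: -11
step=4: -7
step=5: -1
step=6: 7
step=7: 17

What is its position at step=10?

Taking differences between consecutive positions: -2, +0, +2, +4, +6, +8, +10. These grow by +2 each step.
step 8: 17 + 12 → 29
step 9: 29 + 14 → 43
step 10: 43 + 16 → 59

59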